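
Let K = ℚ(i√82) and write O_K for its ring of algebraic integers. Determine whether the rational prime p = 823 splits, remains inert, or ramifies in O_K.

d = -82 ≡ 2 (mod 4), so O_K = ℤ[√-82] and disc(K) = 4d = -328.
Since gcd(823, -328) = 1 the prime 823 does not ramify.
(-82/823) = 741^411 mod 823 = 1, giving Legendre symbol 1.
d is a quadratic residue mod p, hence 823 splits in O_K.

splits completely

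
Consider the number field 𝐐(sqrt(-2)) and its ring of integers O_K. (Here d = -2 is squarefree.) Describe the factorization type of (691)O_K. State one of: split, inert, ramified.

split

d = -2 ≡ 2 (mod 4), so O_K = ℤ[√-2] and disc(K) = 4d = -8.
Since gcd(691, -8) = 1 the prime 691 does not ramify.
(-2/691) = 689^345 mod 691 = 1, giving Legendre symbol 1.
d is a quadratic residue mod p, hence 691 splits in O_K.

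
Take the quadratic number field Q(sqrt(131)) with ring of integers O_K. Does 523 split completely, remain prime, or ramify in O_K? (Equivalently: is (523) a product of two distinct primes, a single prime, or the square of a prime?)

splits completely

131 mod 4 = 3, hence disc K = 4·131 = 524 and O_K = ℤ[√131].
Since gcd(523, 524) = 1 the prime 523 does not ramify.
Legendre symbol by Euler's criterion: (131/523) ≡ 131^261 ≡ 1 (mod 523), i.e. (131/523) = 1.
d is a quadratic residue mod p, hence 523 splits in O_K.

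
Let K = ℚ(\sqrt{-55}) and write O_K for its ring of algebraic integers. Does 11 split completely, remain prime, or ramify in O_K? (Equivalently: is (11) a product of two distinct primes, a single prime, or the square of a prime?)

11 is ramified

-55 mod 4 = 1, hence disc K = -55 and O_K = ℤ[(1+√-55)/2].
11 divides disc(K) = -55, so 11 ramifies.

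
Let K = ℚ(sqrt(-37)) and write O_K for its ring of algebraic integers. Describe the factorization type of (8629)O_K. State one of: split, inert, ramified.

p is inert

Since -37 ≢ 1 mod 4, the ring of integers is ℤ[√-37] with discriminant 4·(-37) = -148.
disc(K) = -148 is not divisible by 8629; 8629 is unramified.
Compute (-37/8629) via Euler: 8592^((8629-1)/2) mod 8629 = 8628, so (-37/8629) = -1.
Legendre symbol -1 ⇒ 8629 is inert.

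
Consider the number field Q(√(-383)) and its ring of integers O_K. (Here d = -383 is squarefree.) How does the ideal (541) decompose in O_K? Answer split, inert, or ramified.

p is inert

-383 mod 4 = 1, hence disc K = -383 and O_K = ℤ[(1+√-383)/2].
Since gcd(541, -383) = 1 the prime 541 does not ramify.
(-383/541) = 158^270 mod 541 = 540, giving Legendre symbol -1.
(-383/541) = -1, so 541 is inert.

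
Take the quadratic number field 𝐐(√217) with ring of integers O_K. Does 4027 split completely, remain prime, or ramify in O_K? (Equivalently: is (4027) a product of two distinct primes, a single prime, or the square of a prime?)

split — (4027) = 𝔭₁𝔭₂ with 𝔭₁ ≠ 𝔭₂

217 mod 4 = 1, hence disc K = 217 and O_K = ℤ[(1+√217)/2].
disc(K) = 217 is not divisible by 4027; 4027 is unramified.
Legendre symbol by Euler's criterion: (217/4027) ≡ 217^2013 ≡ 1 (mod 4027), i.e. (217/4027) = 1.
Legendre symbol 1 ⇒ 4027 is split.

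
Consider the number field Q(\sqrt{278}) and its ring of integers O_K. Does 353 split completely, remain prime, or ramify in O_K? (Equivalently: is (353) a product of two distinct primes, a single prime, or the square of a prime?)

Since 278 ≢ 1 mod 4, the ring of integers is ℤ[√278] with discriminant 4·278 = 1112.
353 ∤ 1112, so 353 is unramified.
Legendre symbol by Euler's criterion: (278/353) ≡ 278^176 ≡ 352 (mod 353), i.e. (278/353) = -1.
Legendre symbol -1 ⇒ 353 is inert.

inert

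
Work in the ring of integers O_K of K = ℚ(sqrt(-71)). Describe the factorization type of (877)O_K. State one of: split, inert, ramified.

split — (877) = 𝔭₁𝔭₂ with 𝔭₁ ≠ 𝔭₂

Since -71 ≡ 1 mod 4, the ring of integers is ℤ[(1+√-71)/2] with discriminant -71.
disc(K) = -71 is not divisible by 877; 877 is unramified.
Euler's criterion: (-71)^438 mod 877 = 1. Thus (-71|877) = 1.
d is a quadratic residue mod p, hence 877 splits in O_K.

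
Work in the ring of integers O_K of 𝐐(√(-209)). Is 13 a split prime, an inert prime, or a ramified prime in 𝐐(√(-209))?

13 splits in O_K

Since -209 ≢ 1 mod 4, the ring of integers is ℤ[√-209] with discriminant 4·(-209) = -836.
13 ∤ -836, so 13 is unramified.
Compute (-209/13) via Euler: 12^((13-1)/2) mod 13 = 1, so (-209/13) = 1.
d is a quadratic residue mod p, hence 13 splits in O_K.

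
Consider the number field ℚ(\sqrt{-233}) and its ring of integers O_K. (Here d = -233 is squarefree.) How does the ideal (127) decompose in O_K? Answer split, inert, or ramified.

split

d = -233 ≡ 3 (mod 4), so O_K = ℤ[√-233] and disc(K) = 4d = -932.
127 ∤ -932, so 127 is unramified.
(-233/127) = 21^63 mod 127 = 1, giving Legendre symbol 1.
Legendre symbol 1 ⇒ 127 is split.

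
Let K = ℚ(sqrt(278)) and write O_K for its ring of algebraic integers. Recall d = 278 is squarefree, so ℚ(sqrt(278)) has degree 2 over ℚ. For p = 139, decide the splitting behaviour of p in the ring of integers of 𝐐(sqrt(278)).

ramified

278 mod 4 = 2, hence disc K = 4·278 = 1112 and O_K = ℤ[√278].
139 divides disc(K) = 1112, so 139 ramifies.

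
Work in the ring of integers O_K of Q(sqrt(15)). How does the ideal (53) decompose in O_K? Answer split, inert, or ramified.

split

15 mod 4 = 3, hence disc K = 4·15 = 60 and O_K = ℤ[√15].
Since gcd(53, 60) = 1 the prime 53 does not ramify.
Compute (15/53) via Euler: 15^((53-1)/2) mod 53 = 1, so (15/53) = 1.
(15/53) = 1, so 53 splits.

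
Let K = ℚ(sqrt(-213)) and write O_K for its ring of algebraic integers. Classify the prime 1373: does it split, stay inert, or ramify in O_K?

1373 remains inert

Since -213 ≢ 1 mod 4, the ring of integers is ℤ[√-213] with discriminant 4·(-213) = -852.
Since gcd(1373, -852) = 1 the prime 1373 does not ramify.
Euler's criterion: (-213)^686 mod 1373 = 1372. Thus (-213|1373) = -1.
(-213/1373) = -1, so 1373 is inert.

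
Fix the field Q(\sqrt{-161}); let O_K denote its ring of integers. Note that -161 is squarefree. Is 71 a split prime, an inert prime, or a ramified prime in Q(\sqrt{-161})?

d = -161 ≡ 3 (mod 4), so O_K = ℤ[√-161] and disc(K) = 4d = -644.
Since gcd(71, -644) = 1 the prime 71 does not ramify.
Legendre symbol by Euler's criterion: (-161/71) ≡ (-161)^35 ≡ 70 (mod 71), i.e. (-161/71) = -1.
d is a non-residue mod p, hence 71 remains inert in O_K.

remains prime (inert)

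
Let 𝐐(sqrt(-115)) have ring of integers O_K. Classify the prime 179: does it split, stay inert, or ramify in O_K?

split

d = -115 ≡ 1 (mod 4), so O_K = ℤ[(1+√-115)/2] and disc(K) = d = -115.
179 ∤ -115, so 179 is unramified.
Compute (-115/179) via Euler: 64^((179-1)/2) mod 179 = 1, so (-115/179) = 1.
d is a quadratic residue mod p, hence 179 splits in O_K.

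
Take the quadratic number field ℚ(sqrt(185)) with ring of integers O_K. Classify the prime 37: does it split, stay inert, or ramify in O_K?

d = 185 ≡ 1 (mod 4), so O_K = ℤ[(1+√185)/2] and disc(K) = d = 185.
disc(K) = 185 = 37·5, so p = 37 is ramified.

37 is ramified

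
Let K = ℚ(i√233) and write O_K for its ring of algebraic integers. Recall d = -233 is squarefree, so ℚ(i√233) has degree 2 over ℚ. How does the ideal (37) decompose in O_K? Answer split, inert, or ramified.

splits completely

Since -233 ≢ 1 mod 4, the ring of integers is ℤ[√-233] with discriminant 4·(-233) = -932.
Since gcd(37, -932) = 1 the prime 37 does not ramify.
Legendre symbol by Euler's criterion: (-233/37) ≡ (-233)^18 ≡ 1 (mod 37), i.e. (-233/37) = 1.
(-233/37) = 1, so 37 splits.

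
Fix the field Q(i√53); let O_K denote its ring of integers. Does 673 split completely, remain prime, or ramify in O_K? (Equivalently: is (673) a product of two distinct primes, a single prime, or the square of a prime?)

split — (673) = 𝔭₁𝔭₂ with 𝔭₁ ≠ 𝔭₂

d = -53 ≡ 3 (mod 4), so O_K = ℤ[√-53] and disc(K) = 4d = -212.
disc(K) = -212 is not divisible by 673; 673 is unramified.
Compute (-53/673) via Euler: 620^((673-1)/2) mod 673 = 1, so (-53/673) = 1.
d is a quadratic residue mod p, hence 673 splits in O_K.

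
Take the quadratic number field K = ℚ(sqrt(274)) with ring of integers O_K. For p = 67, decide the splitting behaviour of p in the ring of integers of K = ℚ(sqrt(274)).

splits completely

d = 274 ≡ 2 (mod 4), so O_K = ℤ[√274] and disc(K) = 4d = 1096.
67 ∤ 1096, so 67 is unramified.
Legendre symbol by Euler's criterion: (274/67) ≡ 274^33 ≡ 1 (mod 67), i.e. (274/67) = 1.
d is a quadratic residue mod p, hence 67 splits in O_K.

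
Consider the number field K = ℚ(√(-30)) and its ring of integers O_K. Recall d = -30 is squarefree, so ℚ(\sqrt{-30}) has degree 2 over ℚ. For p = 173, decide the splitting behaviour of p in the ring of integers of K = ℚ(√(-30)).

173 remains inert

Since -30 ≢ 1 mod 4, the ring of integers is ℤ[√-30] with discriminant 4·(-30) = -120.
Since gcd(173, -120) = 1 the prime 173 does not ramify.
Compute (-30/173) via Euler: 143^((173-1)/2) mod 173 = 172, so (-30/173) = -1.
d is a non-residue mod p, hence 173 remains inert in O_K.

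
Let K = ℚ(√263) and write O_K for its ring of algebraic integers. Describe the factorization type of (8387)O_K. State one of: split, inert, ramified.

263 mod 4 = 3, hence disc K = 4·263 = 1052 and O_K = ℤ[√263].
8387 ∤ 1052, so 8387 is unramified.
Legendre symbol by Euler's criterion: (263/8387) ≡ 263^4193 ≡ 8386 (mod 8387), i.e. (263/8387) = -1.
Legendre symbol -1 ⇒ 8387 is inert.

inert — (8387) stays prime in O_K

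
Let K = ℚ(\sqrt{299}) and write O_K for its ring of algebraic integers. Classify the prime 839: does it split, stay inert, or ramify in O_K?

299 mod 4 = 3, hence disc K = 4·299 = 1196 and O_K = ℤ[√299].
839 ∤ 1196, so 839 is unramified.
(299/839) = 299^419 mod 839 = 838, giving Legendre symbol -1.
(299/839) = -1, so 839 is inert.

839 remains inert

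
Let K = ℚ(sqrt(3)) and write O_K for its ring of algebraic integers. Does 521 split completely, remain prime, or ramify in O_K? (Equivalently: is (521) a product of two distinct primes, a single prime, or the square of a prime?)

inert — (521) stays prime in O_K

Since 3 ≢ 1 mod 4, the ring of integers is ℤ[√3] with discriminant 4·3 = 12.
521 ∤ 12, so 521 is unramified.
Compute (3/521) via Euler: 3^((521-1)/2) mod 521 = 520, so (3/521) = -1.
(3/521) = -1, so 521 is inert.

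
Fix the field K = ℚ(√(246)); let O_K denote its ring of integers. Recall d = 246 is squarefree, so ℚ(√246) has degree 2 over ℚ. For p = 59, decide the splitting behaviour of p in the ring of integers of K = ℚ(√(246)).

246 mod 4 = 2, hence disc K = 4·246 = 984 and O_K = ℤ[√246].
disc(K) = 984 is not divisible by 59; 59 is unramified.
(246/59) = 10^29 mod 59 = 58, giving Legendre symbol -1.
d is a non-residue mod p, hence 59 remains inert in O_K.

59 remains inert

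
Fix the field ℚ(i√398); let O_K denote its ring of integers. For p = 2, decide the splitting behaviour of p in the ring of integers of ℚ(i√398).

2 is ramified

-398 mod 4 = 2, hence disc K = 4·(-398) = -1592 and O_K = ℤ[√-398].
Ramification test: 2 | -1592. The prime 2 ramifies in K.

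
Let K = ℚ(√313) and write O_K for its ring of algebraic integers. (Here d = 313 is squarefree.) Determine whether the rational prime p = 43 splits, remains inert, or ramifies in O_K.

d = 313 ≡ 1 (mod 4), so O_K = ℤ[(1+√313)/2] and disc(K) = d = 313.
disc(K) = 313 is not divisible by 43; 43 is unramified.
Legendre symbol by Euler's criterion: (313/43) ≡ 313^21 ≡ 42 (mod 43), i.e. (313/43) = -1.
Legendre symbol -1 ⇒ 43 is inert.

inert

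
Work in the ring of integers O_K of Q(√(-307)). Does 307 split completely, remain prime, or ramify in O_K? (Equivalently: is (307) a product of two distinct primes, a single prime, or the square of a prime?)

ramifies in O_K

Since -307 ≡ 1 mod 4, the ring of integers is ℤ[(1+√-307)/2] with discriminant -307.
Ramification test: 307 | -307. The prime 307 ramifies in K.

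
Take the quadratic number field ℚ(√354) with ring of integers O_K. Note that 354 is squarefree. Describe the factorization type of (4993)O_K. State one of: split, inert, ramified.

Since 354 ≢ 1 mod 4, the ring of integers is ℤ[√354] with discriminant 4·354 = 1416.
Since gcd(4993, 1416) = 1 the prime 4993 does not ramify.
Legendre symbol by Euler's criterion: (354/4993) ≡ 354^2496 ≡ 4992 (mod 4993), i.e. (354/4993) = -1.
(354/4993) = -1, so 4993 is inert.

remains prime (inert)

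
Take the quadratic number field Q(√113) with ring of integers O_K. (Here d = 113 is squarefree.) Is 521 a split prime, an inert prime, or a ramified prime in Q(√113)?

Since 113 ≡ 1 mod 4, the ring of integers is ℤ[(1+√113)/2] with discriminant 113.
Since gcd(521, 113) = 1 the prime 521 does not ramify.
(113/521) = 113^260 mod 521 = 1, giving Legendre symbol 1.
(113/521) = 1, so 521 splits.

splits completely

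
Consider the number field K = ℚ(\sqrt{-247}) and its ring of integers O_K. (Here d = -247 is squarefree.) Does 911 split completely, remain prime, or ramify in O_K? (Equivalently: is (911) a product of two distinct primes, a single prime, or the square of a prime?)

inert — (911) stays prime in O_K

-247 mod 4 = 1, hence disc K = -247 and O_K = ℤ[(1+√-247)/2].
disc(K) = -247 is not divisible by 911; 911 is unramified.
Legendre symbol by Euler's criterion: (-247/911) ≡ (-247)^455 ≡ 910 (mod 911), i.e. (-247/911) = -1.
Legendre symbol -1 ⇒ 911 is inert.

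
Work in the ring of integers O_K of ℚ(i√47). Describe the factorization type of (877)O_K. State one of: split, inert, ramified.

d = -47 ≡ 1 (mod 4), so O_K = ℤ[(1+√-47)/2] and disc(K) = d = -47.
877 ∤ -47, so 877 is unramified.
Legendre symbol by Euler's criterion: (-47/877) ≡ (-47)^438 ≡ 876 (mod 877), i.e. (-47/877) = -1.
d is a non-residue mod p, hence 877 remains inert in O_K.

inert — (877) stays prime in O_K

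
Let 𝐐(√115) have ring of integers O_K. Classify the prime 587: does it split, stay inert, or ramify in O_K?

d = 115 ≡ 3 (mod 4), so O_K = ℤ[√115] and disc(K) = 4d = 460.
disc(K) = 460 is not divisible by 587; 587 is unramified.
Legendre symbol by Euler's criterion: (115/587) ≡ 115^293 ≡ 1 (mod 587), i.e. (115/587) = 1.
Legendre symbol 1 ⇒ 587 is split.

split — (587) = 𝔭₁𝔭₂ with 𝔭₁ ≠ 𝔭₂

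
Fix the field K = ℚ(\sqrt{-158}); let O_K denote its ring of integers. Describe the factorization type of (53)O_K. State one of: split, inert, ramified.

d = -158 ≡ 2 (mod 4), so O_K = ℤ[√-158] and disc(K) = 4d = -632.
disc(K) = -632 is not divisible by 53; 53 is unramified.
Euler's criterion: (-158)^26 mod 53 = 1. Thus (-158|53) = 1.
d is a quadratic residue mod p, hence 53 splits in O_K.

p splits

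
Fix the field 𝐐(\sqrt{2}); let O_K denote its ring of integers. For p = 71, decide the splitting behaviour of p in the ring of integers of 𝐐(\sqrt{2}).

2 mod 4 = 2, hence disc K = 4·2 = 8 and O_K = ℤ[√2].
Since gcd(71, 8) = 1 the prime 71 does not ramify.
(2/71) = 2^35 mod 71 = 1, giving Legendre symbol 1.
Legendre symbol 1 ⇒ 71 is split.

71 splits in O_K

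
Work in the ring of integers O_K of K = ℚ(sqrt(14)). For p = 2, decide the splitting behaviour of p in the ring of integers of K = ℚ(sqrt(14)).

ramifies in O_K

d = 14 ≡ 2 (mod 4), so O_K = ℤ[√14] and disc(K) = 4d = 56.
2 divides disc(K) = 56, so 2 ramifies.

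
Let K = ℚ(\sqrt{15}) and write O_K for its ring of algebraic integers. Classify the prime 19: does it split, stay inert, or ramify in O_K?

remains prime (inert)

15 mod 4 = 3, hence disc K = 4·15 = 60 and O_K = ℤ[√15].
disc(K) = 60 is not divisible by 19; 19 is unramified.
Legendre symbol by Euler's criterion: (15/19) ≡ 15^9 ≡ 18 (mod 19), i.e. (15/19) = -1.
d is a non-residue mod p, hence 19 remains inert in O_K.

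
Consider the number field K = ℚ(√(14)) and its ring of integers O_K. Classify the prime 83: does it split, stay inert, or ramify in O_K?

Since 14 ≢ 1 mod 4, the ring of integers is ℤ[√14] with discriminant 4·14 = 56.
83 ∤ 56, so 83 is unramified.
Euler's criterion: 14^41 mod 83 = 82. Thus (14|83) = -1.
(14/83) = -1, so 83 is inert.

remains prime (inert)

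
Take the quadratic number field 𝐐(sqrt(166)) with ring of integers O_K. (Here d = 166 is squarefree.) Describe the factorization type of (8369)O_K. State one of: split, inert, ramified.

split

Since 166 ≢ 1 mod 4, the ring of integers is ℤ[√166] with discriminant 4·166 = 664.
8369 ∤ 664, so 8369 is unramified.
Euler's criterion: 166^4184 mod 8369 = 1. Thus (166|8369) = 1.
d is a quadratic residue mod p, hence 8369 splits in O_K.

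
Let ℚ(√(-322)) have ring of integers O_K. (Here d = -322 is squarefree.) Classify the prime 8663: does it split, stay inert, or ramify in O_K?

d = -322 ≡ 2 (mod 4), so O_K = ℤ[√-322] and disc(K) = 4d = -1288.
8663 ∤ -1288, so 8663 is unramified.
Euler's criterion: (-322)^4331 mod 8663 = 1. Thus (-322|8663) = 1.
d is a quadratic residue mod p, hence 8663 splits in O_K.

splits completely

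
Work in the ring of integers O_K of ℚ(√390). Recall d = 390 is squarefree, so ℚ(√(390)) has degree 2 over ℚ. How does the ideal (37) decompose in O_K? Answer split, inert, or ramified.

37 remains inert

d = 390 ≡ 2 (mod 4), so O_K = ℤ[√390] and disc(K) = 4d = 1560.
37 ∤ 1560, so 37 is unramified.
Compute (390/37) via Euler: 20^((37-1)/2) mod 37 = 36, so (390/37) = -1.
Legendre symbol -1 ⇒ 37 is inert.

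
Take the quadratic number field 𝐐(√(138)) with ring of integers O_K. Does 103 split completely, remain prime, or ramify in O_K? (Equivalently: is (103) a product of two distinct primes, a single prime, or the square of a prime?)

inert

138 mod 4 = 2, hence disc K = 4·138 = 552 and O_K = ℤ[√138].
Since gcd(103, 552) = 1 the prime 103 does not ramify.
Compute (138/103) via Euler: 35^((103-1)/2) mod 103 = 102, so (138/103) = -1.
(138/103) = -1, so 103 is inert.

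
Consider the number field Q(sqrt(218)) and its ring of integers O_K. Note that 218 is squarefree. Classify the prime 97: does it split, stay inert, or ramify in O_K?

d = 218 ≡ 2 (mod 4), so O_K = ℤ[√218] and disc(K) = 4d = 872.
97 ∤ 872, so 97 is unramified.
Legendre symbol by Euler's criterion: (218/97) ≡ 218^48 ≡ 1 (mod 97), i.e. (218/97) = 1.
Legendre symbol 1 ⇒ 97 is split.

split — (97) = 𝔭₁𝔭₂ with 𝔭₁ ≠ 𝔭₂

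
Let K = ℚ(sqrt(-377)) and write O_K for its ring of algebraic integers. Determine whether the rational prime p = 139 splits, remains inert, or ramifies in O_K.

remains prime (inert)

d = -377 ≡ 3 (mod 4), so O_K = ℤ[√-377] and disc(K) = 4d = -1508.
Since gcd(139, -1508) = 1 the prime 139 does not ramify.
Euler's criterion: (-377)^69 mod 139 = 138. Thus (-377|139) = -1.
(-377/139) = -1, so 139 is inert.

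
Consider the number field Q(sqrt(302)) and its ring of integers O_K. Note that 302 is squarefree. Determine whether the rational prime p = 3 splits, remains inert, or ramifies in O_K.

302 mod 4 = 2, hence disc K = 4·302 = 1208 and O_K = ℤ[√302].
Since gcd(3, 1208) = 1 the prime 3 does not ramify.
Euler's criterion: 302^1 mod 3 = 2. Thus (302|3) = -1.
Legendre symbol -1 ⇒ 3 is inert.

inert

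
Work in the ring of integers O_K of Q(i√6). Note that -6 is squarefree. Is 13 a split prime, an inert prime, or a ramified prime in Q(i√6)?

-6 mod 4 = 2, hence disc K = 4·(-6) = -24 and O_K = ℤ[√-6].
disc(K) = -24 is not divisible by 13; 13 is unramified.
Legendre symbol by Euler's criterion: (-6/13) ≡ (-6)^6 ≡ 12 (mod 13), i.e. (-6/13) = -1.
Legendre symbol -1 ⇒ 13 is inert.

inert — (13) stays prime in O_K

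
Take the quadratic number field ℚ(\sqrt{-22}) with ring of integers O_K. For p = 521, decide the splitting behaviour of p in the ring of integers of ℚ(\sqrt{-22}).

split — (521) = 𝔭₁𝔭₂ with 𝔭₁ ≠ 𝔭₂

-22 mod 4 = 2, hence disc K = 4·(-22) = -88 and O_K = ℤ[√-22].
Since gcd(521, -88) = 1 the prime 521 does not ramify.
Compute (-22/521) via Euler: 499^((521-1)/2) mod 521 = 1, so (-22/521) = 1.
(-22/521) = 1, so 521 splits.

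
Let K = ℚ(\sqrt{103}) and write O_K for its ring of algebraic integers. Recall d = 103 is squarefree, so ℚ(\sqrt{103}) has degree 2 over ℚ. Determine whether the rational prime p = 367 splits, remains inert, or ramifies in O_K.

remains prime (inert)

103 mod 4 = 3, hence disc K = 4·103 = 412 and O_K = ℤ[√103].
disc(K) = 412 is not divisible by 367; 367 is unramified.
Legendre symbol by Euler's criterion: (103/367) ≡ 103^183 ≡ 366 (mod 367), i.e. (103/367) = -1.
(103/367) = -1, so 367 is inert.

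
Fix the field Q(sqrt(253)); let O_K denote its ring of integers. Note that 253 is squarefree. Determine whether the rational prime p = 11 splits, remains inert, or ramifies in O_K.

ramifies in O_K

Since 253 ≡ 1 mod 4, the ring of integers is ℤ[(1+√253)/2] with discriminant 253.
11 divides disc(K) = 253, so 11 ramifies.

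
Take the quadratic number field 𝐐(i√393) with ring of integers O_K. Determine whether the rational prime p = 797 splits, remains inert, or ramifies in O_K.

Since -393 ≢ 1 mod 4, the ring of integers is ℤ[√-393] with discriminant 4·(-393) = -1572.
Since gcd(797, -1572) = 1 the prime 797 does not ramify.
(-393/797) = 404^398 mod 797 = 796, giving Legendre symbol -1.
Legendre symbol -1 ⇒ 797 is inert.

inert — (797) stays prime in O_K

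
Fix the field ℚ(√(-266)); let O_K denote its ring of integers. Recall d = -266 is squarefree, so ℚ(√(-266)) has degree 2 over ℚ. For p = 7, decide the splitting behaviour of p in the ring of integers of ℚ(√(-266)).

-266 mod 4 = 2, hence disc K = 4·(-266) = -1064 and O_K = ℤ[√-266].
disc(K) = -1064 = 7·(-152), so p = 7 is ramified.

7 is ramified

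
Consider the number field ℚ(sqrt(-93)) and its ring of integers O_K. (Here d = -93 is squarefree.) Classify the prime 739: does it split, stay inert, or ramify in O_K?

-93 mod 4 = 3, hence disc K = 4·(-93) = -372 and O_K = ℤ[√-93].
disc(K) = -372 is not divisible by 739; 739 is unramified.
(-93/739) = 646^369 mod 739 = 1, giving Legendre symbol 1.
d is a quadratic residue mod p, hence 739 splits in O_K.

split — (739) = 𝔭₁𝔭₂ with 𝔭₁ ≠ 𝔭₂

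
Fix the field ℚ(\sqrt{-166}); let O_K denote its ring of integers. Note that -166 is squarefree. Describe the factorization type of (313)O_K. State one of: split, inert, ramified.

Since -166 ≢ 1 mod 4, the ring of integers is ℤ[√-166] with discriminant 4·(-166) = -664.
Since gcd(313, -664) = 1 the prime 313 does not ramify.
Euler's criterion: (-166)^156 mod 313 = 1. Thus (-166|313) = 1.
(-166/313) = 1, so 313 splits.

p splits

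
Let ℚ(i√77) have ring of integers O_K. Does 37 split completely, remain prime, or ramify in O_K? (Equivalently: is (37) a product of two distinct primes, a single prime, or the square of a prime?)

splits completely

Since -77 ≢ 1 mod 4, the ring of integers is ℤ[√-77] with discriminant 4·(-77) = -308.
37 ∤ -308, so 37 is unramified.
Euler's criterion: (-77)^18 mod 37 = 1. Thus (-77|37) = 1.
(-77/37) = 1, so 37 splits.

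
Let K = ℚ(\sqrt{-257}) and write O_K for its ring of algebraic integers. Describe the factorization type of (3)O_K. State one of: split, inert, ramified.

split

-257 mod 4 = 3, hence disc K = 4·(-257) = -1028 and O_K = ℤ[√-257].
3 ∤ -1028, so 3 is unramified.
Euler's criterion: (-257)^1 mod 3 = 1. Thus (-257|3) = 1.
Legendre symbol 1 ⇒ 3 is split.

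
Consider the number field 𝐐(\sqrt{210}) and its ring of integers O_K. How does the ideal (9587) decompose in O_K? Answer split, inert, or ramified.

Since 210 ≢ 1 mod 4, the ring of integers is ℤ[√210] with discriminant 4·210 = 840.
disc(K) = 840 is not divisible by 9587; 9587 is unramified.
Legendre symbol by Euler's criterion: (210/9587) ≡ 210^4793 ≡ 9586 (mod 9587), i.e. (210/9587) = -1.
Legendre symbol -1 ⇒ 9587 is inert.

9587 remains inert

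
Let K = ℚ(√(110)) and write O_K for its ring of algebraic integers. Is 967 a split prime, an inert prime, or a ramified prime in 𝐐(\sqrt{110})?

inert — (967) stays prime in O_K

Since 110 ≢ 1 mod 4, the ring of integers is ℤ[√110] with discriminant 4·110 = 440.
disc(K) = 440 is not divisible by 967; 967 is unramified.
Compute (110/967) via Euler: 110^((967-1)/2) mod 967 = 966, so (110/967) = -1.
(110/967) = -1, so 967 is inert.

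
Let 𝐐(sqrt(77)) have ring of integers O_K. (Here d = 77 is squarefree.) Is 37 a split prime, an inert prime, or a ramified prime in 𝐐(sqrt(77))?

split — (37) = 𝔭₁𝔭₂ with 𝔭₁ ≠ 𝔭₂

Since 77 ≡ 1 mod 4, the ring of integers is ℤ[(1+√77)/2] with discriminant 77.
disc(K) = 77 is not divisible by 37; 37 is unramified.
Legendre symbol by Euler's criterion: (77/37) ≡ 77^18 ≡ 1 (mod 37), i.e. (77/37) = 1.
Legendre symbol 1 ⇒ 37 is split.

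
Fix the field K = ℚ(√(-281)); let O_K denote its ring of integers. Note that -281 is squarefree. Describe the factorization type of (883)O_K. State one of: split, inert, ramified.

remains prime (inert)

d = -281 ≡ 3 (mod 4), so O_K = ℤ[√-281] and disc(K) = 4d = -1124.
Since gcd(883, -1124) = 1 the prime 883 does not ramify.
Legendre symbol by Euler's criterion: (-281/883) ≡ (-281)^441 ≡ 882 (mod 883), i.e. (-281/883) = -1.
Legendre symbol -1 ⇒ 883 is inert.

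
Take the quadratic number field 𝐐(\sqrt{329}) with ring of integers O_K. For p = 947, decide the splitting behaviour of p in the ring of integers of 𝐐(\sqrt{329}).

split — (947) = 𝔭₁𝔭₂ with 𝔭₁ ≠ 𝔭₂

329 mod 4 = 1, hence disc K = 329 and O_K = ℤ[(1+√329)/2].
947 ∤ 329, so 947 is unramified.
(329/947) = 329^473 mod 947 = 1, giving Legendre symbol 1.
d is a quadratic residue mod p, hence 947 splits in O_K.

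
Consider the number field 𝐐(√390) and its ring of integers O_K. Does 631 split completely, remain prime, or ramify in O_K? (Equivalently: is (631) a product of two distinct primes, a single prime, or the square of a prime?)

splits completely

390 mod 4 = 2, hence disc K = 4·390 = 1560 and O_K = ℤ[√390].
Since gcd(631, 1560) = 1 the prime 631 does not ramify.
Compute (390/631) via Euler: 390^((631-1)/2) mod 631 = 1, so (390/631) = 1.
d is a quadratic residue mod p, hence 631 splits in O_K.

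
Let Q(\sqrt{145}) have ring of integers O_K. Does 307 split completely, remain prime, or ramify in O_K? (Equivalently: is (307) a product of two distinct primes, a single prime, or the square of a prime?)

splits completely

d = 145 ≡ 1 (mod 4), so O_K = ℤ[(1+√145)/2] and disc(K) = d = 145.
Since gcd(307, 145) = 1 the prime 307 does not ramify.
(145/307) = 145^153 mod 307 = 1, giving Legendre symbol 1.
d is a quadratic residue mod p, hence 307 splits in O_K.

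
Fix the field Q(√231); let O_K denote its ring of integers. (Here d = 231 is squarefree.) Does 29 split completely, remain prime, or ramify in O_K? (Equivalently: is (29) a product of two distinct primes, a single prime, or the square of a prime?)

split — (29) = 𝔭₁𝔭₂ with 𝔭₁ ≠ 𝔭₂

Since 231 ≢ 1 mod 4, the ring of integers is ℤ[√231] with discriminant 4·231 = 924.
Since gcd(29, 924) = 1 the prime 29 does not ramify.
Euler's criterion: 231^14 mod 29 = 1. Thus (231|29) = 1.
Legendre symbol 1 ⇒ 29 is split.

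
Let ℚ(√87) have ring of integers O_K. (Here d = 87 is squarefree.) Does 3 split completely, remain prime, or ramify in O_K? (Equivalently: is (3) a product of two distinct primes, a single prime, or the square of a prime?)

3 is ramified

87 mod 4 = 3, hence disc K = 4·87 = 348 and O_K = ℤ[√87].
disc(K) = 348 = 3·116, so p = 3 is ramified.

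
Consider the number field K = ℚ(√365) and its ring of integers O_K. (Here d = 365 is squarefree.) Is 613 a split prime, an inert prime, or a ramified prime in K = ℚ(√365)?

splits completely

d = 365 ≡ 1 (mod 4), so O_K = ℤ[(1+√365)/2] and disc(K) = d = 365.
Since gcd(613, 365) = 1 the prime 613 does not ramify.
Compute (365/613) via Euler: 365^((613-1)/2) mod 613 = 1, so (365/613) = 1.
(365/613) = 1, so 613 splits.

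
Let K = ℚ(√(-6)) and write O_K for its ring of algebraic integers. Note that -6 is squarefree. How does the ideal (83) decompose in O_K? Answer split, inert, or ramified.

Since -6 ≢ 1 mod 4, the ring of integers is ℤ[√-6] with discriminant 4·(-6) = -24.
83 ∤ -24, so 83 is unramified.
Euler's criterion: (-6)^41 mod 83 = 1. Thus (-6|83) = 1.
Legendre symbol 1 ⇒ 83 is split.

split — (83) = 𝔭₁𝔭₂ with 𝔭₁ ≠ 𝔭₂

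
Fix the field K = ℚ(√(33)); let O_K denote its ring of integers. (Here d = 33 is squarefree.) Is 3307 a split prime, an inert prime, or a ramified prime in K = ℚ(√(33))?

33 mod 4 = 1, hence disc K = 33 and O_K = ℤ[(1+√33)/2].
disc(K) = 33 is not divisible by 3307; 3307 is unramified.
Euler's criterion: 33^1653 mod 3307 = 3306. Thus (33|3307) = -1.
Legendre symbol -1 ⇒ 3307 is inert.

3307 remains inert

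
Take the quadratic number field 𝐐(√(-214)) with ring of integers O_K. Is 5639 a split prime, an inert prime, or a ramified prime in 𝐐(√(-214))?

Since -214 ≢ 1 mod 4, the ring of integers is ℤ[√-214] with discriminant 4·(-214) = -856.
5639 ∤ -856, so 5639 is unramified.
Euler's criterion: (-214)^2819 mod 5639 = 1. Thus (-214|5639) = 1.
Legendre symbol 1 ⇒ 5639 is split.

splits completely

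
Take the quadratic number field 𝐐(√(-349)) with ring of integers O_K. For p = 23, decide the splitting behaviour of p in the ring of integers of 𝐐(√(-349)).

23 remains inert

d = -349 ≡ 3 (mod 4), so O_K = ℤ[√-349] and disc(K) = 4d = -1396.
disc(K) = -1396 is not divisible by 23; 23 is unramified.
Legendre symbol by Euler's criterion: (-349/23) ≡ (-349)^11 ≡ 22 (mod 23), i.e. (-349/23) = -1.
(-349/23) = -1, so 23 is inert.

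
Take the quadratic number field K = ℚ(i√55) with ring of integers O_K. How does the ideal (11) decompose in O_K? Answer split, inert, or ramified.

-55 mod 4 = 1, hence disc K = -55 and O_K = ℤ[(1+√-55)/2].
11 divides disc(K) = -55, so 11 ramifies.

ramified — (11) = 𝔭²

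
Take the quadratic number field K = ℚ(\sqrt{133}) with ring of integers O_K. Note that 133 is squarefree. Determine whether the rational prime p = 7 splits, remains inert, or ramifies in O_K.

ramifies in O_K

Since 133 ≡ 1 mod 4, the ring of integers is ℤ[(1+√133)/2] with discriminant 133.
7 divides disc(K) = 133, so 7 ramifies.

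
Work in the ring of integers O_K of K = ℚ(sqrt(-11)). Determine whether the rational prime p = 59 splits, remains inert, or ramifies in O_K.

split — (59) = 𝔭₁𝔭₂ with 𝔭₁ ≠ 𝔭₂

-11 mod 4 = 1, hence disc K = -11 and O_K = ℤ[(1+√-11)/2].
disc(K) = -11 is not divisible by 59; 59 is unramified.
Compute (-11/59) via Euler: 48^((59-1)/2) mod 59 = 1, so (-11/59) = 1.
Legendre symbol 1 ⇒ 59 is split.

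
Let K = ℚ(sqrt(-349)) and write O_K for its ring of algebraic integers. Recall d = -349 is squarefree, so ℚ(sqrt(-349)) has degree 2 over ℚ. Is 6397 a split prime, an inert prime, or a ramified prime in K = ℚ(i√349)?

d = -349 ≡ 3 (mod 4), so O_K = ℤ[√-349] and disc(K) = 4d = -1396.
disc(K) = -1396 is not divisible by 6397; 6397 is unramified.
Legendre symbol by Euler's criterion: (-349/6397) ≡ (-349)^3198 ≡ 1 (mod 6397), i.e. (-349/6397) = 1.
Legendre symbol 1 ⇒ 6397 is split.

6397 splits in O_K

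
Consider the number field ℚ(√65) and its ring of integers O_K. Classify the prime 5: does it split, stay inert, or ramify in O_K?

65 mod 4 = 1, hence disc K = 65 and O_K = ℤ[(1+√65)/2].
disc(K) = 65 = 5·13, so p = 5 is ramified.

ramified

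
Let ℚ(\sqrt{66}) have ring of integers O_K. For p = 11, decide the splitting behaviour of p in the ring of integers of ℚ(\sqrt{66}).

d = 66 ≡ 2 (mod 4), so O_K = ℤ[√66] and disc(K) = 4d = 264.
11 divides disc(K) = 264, so 11 ramifies.

11 is ramified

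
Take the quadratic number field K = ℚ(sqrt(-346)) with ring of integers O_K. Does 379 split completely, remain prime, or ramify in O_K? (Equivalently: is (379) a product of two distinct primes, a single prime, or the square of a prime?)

-346 mod 4 = 2, hence disc K = 4·(-346) = -1384 and O_K = ℤ[√-346].
Since gcd(379, -1384) = 1 the prime 379 does not ramify.
Compute (-346/379) via Euler: 33^((379-1)/2) mod 379 = 1, so (-346/379) = 1.
Legendre symbol 1 ⇒ 379 is split.

splits completely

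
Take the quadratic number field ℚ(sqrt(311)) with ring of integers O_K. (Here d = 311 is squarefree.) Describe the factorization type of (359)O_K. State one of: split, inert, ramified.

Since 311 ≢ 1 mod 4, the ring of integers is ℤ[√311] with discriminant 4·311 = 1244.
359 ∤ 1244, so 359 is unramified.
Euler's criterion: 311^179 mod 359 = 358. Thus (311|359) = -1.
(311/359) = -1, so 359 is inert.

p is inert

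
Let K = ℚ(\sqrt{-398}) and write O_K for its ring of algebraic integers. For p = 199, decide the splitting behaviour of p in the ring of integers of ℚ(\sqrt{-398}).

d = -398 ≡ 2 (mod 4), so O_K = ℤ[√-398] and disc(K) = 4d = -1592.
disc(K) = -1592 = 199·(-8), so p = 199 is ramified.

ramified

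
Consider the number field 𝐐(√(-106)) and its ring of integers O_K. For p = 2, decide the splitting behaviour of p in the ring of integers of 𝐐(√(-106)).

-106 mod 4 = 2, hence disc K = 4·(-106) = -424 and O_K = ℤ[√-106].
Ramification test: 2 | -424. The prime 2 ramifies in K.

ramified — (2) = 𝔭²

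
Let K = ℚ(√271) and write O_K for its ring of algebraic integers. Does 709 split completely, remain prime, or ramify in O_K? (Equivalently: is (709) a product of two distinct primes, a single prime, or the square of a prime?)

splits completely

d = 271 ≡ 3 (mod 4), so O_K = ℤ[√271] and disc(K) = 4d = 1084.
disc(K) = 1084 is not divisible by 709; 709 is unramified.
Compute (271/709) via Euler: 271^((709-1)/2) mod 709 = 1, so (271/709) = 1.
d is a quadratic residue mod p, hence 709 splits in O_K.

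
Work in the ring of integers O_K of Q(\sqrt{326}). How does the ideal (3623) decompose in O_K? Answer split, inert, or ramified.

Since 326 ≢ 1 mod 4, the ring of integers is ℤ[√326] with discriminant 4·326 = 1304.
Since gcd(3623, 1304) = 1 the prime 3623 does not ramify.
Legendre symbol by Euler's criterion: (326/3623) ≡ 326^1811 ≡ 1 (mod 3623), i.e. (326/3623) = 1.
(326/3623) = 1, so 3623 splits.

3623 splits in O_K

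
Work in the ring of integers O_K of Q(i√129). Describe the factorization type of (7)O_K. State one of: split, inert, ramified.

p splits

Since -129 ≢ 1 mod 4, the ring of integers is ℤ[√-129] with discriminant 4·(-129) = -516.
Since gcd(7, -516) = 1 the prime 7 does not ramify.
Legendre symbol by Euler's criterion: (-129/7) ≡ (-129)^3 ≡ 1 (mod 7), i.e. (-129/7) = 1.
(-129/7) = 1, so 7 splits.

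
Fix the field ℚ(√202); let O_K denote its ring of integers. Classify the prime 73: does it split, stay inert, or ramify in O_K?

p is inert

202 mod 4 = 2, hence disc K = 4·202 = 808 and O_K = ℤ[√202].
73 ∤ 808, so 73 is unramified.
Euler's criterion: 202^36 mod 73 = 72. Thus (202|73) = -1.
d is a non-residue mod p, hence 73 remains inert in O_K.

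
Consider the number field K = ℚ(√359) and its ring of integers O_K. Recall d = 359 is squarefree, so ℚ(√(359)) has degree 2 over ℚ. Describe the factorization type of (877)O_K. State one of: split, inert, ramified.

d = 359 ≡ 3 (mod 4), so O_K = ℤ[√359] and disc(K) = 4d = 1436.
Since gcd(877, 1436) = 1 the prime 877 does not ramify.
Euler's criterion: 359^438 mod 877 = 876. Thus (359|877) = -1.
Legendre symbol -1 ⇒ 877 is inert.

inert — (877) stays prime in O_K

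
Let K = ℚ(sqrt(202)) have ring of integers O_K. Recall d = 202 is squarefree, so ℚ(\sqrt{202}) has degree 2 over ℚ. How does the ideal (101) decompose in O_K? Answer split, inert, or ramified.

101 is ramified

202 mod 4 = 2, hence disc K = 4·202 = 808 and O_K = ℤ[√202].
disc(K) = 808 = 101·8, so p = 101 is ramified.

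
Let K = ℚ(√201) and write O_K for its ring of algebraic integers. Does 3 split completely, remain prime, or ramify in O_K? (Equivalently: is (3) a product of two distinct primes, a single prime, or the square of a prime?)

Since 201 ≡ 1 mod 4, the ring of integers is ℤ[(1+√201)/2] with discriminant 201.
3 divides disc(K) = 201, so 3 ramifies.

ramifies in O_K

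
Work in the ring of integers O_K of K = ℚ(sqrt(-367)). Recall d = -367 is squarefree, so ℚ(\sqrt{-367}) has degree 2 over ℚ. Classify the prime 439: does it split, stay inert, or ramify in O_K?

d = -367 ≡ 1 (mod 4), so O_K = ℤ[(1+√-367)/2] and disc(K) = d = -367.
Since gcd(439, -367) = 1 the prime 439 does not ramify.
Compute (-367/439) via Euler: 72^((439-1)/2) mod 439 = 1, so (-367/439) = 1.
d is a quadratic residue mod p, hence 439 splits in O_K.

split — (439) = 𝔭₁𝔭₂ with 𝔭₁ ≠ 𝔭₂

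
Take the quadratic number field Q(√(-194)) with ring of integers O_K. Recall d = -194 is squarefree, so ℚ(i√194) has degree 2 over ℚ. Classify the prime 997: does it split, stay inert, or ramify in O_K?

-194 mod 4 = 2, hence disc K = 4·(-194) = -776 and O_K = ℤ[√-194].
Since gcd(997, -776) = 1 the prime 997 does not ramify.
Compute (-194/997) via Euler: 803^((997-1)/2) mod 997 = 996, so (-194/997) = -1.
(-194/997) = -1, so 997 is inert.

997 remains inert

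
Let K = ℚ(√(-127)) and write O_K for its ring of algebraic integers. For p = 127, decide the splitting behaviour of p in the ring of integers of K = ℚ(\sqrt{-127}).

Since -127 ≡ 1 mod 4, the ring of integers is ℤ[(1+√-127)/2] with discriminant -127.
127 divides disc(K) = -127, so 127 ramifies.

p ramifies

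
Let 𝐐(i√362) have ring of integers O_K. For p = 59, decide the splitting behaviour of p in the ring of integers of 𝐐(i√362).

splits completely

-362 mod 4 = 2, hence disc K = 4·(-362) = -1448 and O_K = ℤ[√-362].
disc(K) = -1448 is not divisible by 59; 59 is unramified.
Euler's criterion: (-362)^29 mod 59 = 1. Thus (-362|59) = 1.
(-362/59) = 1, so 59 splits.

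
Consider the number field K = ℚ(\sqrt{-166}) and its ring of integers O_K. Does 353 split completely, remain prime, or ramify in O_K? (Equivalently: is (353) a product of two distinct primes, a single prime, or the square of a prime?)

-166 mod 4 = 2, hence disc K = 4·(-166) = -664 and O_K = ℤ[√-166].
Since gcd(353, -664) = 1 the prime 353 does not ramify.
Legendre symbol by Euler's criterion: (-166/353) ≡ (-166)^176 ≡ 1 (mod 353), i.e. (-166/353) = 1.
(-166/353) = 1, so 353 splits.

split — (353) = 𝔭₁𝔭₂ with 𝔭₁ ≠ 𝔭₂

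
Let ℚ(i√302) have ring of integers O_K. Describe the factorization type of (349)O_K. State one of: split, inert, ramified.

Since -302 ≢ 1 mod 4, the ring of integers is ℤ[√-302] with discriminant 4·(-302) = -1208.
disc(K) = -1208 is not divisible by 349; 349 is unramified.
Legendre symbol by Euler's criterion: (-302/349) ≡ (-302)^174 ≡ 348 (mod 349), i.e. (-302/349) = -1.
(-302/349) = -1, so 349 is inert.

p is inert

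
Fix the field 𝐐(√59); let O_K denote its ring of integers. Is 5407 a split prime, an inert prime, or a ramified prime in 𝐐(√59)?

p splits

Since 59 ≢ 1 mod 4, the ring of integers is ℤ[√59] with discriminant 4·59 = 236.
disc(K) = 236 is not divisible by 5407; 5407 is unramified.
Legendre symbol by Euler's criterion: (59/5407) ≡ 59^2703 ≡ 1 (mod 5407), i.e. (59/5407) = 1.
Legendre symbol 1 ⇒ 5407 is split.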